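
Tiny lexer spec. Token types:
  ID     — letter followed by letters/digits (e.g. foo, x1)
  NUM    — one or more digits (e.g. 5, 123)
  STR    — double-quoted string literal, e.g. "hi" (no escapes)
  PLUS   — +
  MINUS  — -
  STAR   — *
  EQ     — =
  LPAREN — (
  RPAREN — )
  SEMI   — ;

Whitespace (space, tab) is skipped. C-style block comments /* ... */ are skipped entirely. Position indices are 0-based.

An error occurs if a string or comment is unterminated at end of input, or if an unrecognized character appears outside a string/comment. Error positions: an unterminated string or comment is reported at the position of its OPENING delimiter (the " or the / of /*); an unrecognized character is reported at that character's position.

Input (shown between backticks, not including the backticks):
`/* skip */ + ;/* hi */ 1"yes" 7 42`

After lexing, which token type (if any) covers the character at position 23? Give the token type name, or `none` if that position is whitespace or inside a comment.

Answer: NUM

Derivation:
pos=0: enter COMMENT mode (saw '/*')
exit COMMENT mode (now at pos=10)
pos=11: emit PLUS '+'
pos=13: emit SEMI ';'
pos=14: enter COMMENT mode (saw '/*')
exit COMMENT mode (now at pos=22)
pos=23: emit NUM '1' (now at pos=24)
pos=24: enter STRING mode
pos=24: emit STR "yes" (now at pos=29)
pos=30: emit NUM '7' (now at pos=31)
pos=32: emit NUM '42' (now at pos=34)
DONE. 6 tokens: [PLUS, SEMI, NUM, STR, NUM, NUM]
Position 23: char is '1' -> NUM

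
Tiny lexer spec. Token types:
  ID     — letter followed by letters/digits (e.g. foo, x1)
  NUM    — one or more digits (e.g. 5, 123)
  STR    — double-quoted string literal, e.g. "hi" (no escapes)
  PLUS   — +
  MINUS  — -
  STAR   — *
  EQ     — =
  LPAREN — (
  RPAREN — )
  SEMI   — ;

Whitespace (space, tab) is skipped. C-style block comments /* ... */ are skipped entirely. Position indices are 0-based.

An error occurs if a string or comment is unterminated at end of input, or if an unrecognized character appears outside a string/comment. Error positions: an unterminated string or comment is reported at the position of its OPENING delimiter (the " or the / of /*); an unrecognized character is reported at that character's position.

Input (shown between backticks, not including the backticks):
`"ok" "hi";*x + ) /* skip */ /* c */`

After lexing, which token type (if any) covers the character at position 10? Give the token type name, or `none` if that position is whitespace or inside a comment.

pos=0: enter STRING mode
pos=0: emit STR "ok" (now at pos=4)
pos=5: enter STRING mode
pos=5: emit STR "hi" (now at pos=9)
pos=9: emit SEMI ';'
pos=10: emit STAR '*'
pos=11: emit ID 'x' (now at pos=12)
pos=13: emit PLUS '+'
pos=15: emit RPAREN ')'
pos=17: enter COMMENT mode (saw '/*')
exit COMMENT mode (now at pos=27)
pos=28: enter COMMENT mode (saw '/*')
exit COMMENT mode (now at pos=35)
DONE. 7 tokens: [STR, STR, SEMI, STAR, ID, PLUS, RPAREN]
Position 10: char is '*' -> STAR

Answer: STAR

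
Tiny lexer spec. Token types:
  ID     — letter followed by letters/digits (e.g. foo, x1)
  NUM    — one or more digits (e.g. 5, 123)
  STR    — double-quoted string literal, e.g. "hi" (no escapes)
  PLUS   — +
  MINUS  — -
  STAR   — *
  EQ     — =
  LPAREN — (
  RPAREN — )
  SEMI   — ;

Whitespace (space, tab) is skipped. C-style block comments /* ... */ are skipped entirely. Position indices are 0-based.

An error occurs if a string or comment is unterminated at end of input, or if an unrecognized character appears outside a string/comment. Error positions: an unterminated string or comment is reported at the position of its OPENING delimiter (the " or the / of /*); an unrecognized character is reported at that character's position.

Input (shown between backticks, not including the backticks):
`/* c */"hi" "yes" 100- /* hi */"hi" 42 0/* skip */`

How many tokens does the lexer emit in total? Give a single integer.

Answer: 7

Derivation:
pos=0: enter COMMENT mode (saw '/*')
exit COMMENT mode (now at pos=7)
pos=7: enter STRING mode
pos=7: emit STR "hi" (now at pos=11)
pos=12: enter STRING mode
pos=12: emit STR "yes" (now at pos=17)
pos=18: emit NUM '100' (now at pos=21)
pos=21: emit MINUS '-'
pos=23: enter COMMENT mode (saw '/*')
exit COMMENT mode (now at pos=31)
pos=31: enter STRING mode
pos=31: emit STR "hi" (now at pos=35)
pos=36: emit NUM '42' (now at pos=38)
pos=39: emit NUM '0' (now at pos=40)
pos=40: enter COMMENT mode (saw '/*')
exit COMMENT mode (now at pos=50)
DONE. 7 tokens: [STR, STR, NUM, MINUS, STR, NUM, NUM]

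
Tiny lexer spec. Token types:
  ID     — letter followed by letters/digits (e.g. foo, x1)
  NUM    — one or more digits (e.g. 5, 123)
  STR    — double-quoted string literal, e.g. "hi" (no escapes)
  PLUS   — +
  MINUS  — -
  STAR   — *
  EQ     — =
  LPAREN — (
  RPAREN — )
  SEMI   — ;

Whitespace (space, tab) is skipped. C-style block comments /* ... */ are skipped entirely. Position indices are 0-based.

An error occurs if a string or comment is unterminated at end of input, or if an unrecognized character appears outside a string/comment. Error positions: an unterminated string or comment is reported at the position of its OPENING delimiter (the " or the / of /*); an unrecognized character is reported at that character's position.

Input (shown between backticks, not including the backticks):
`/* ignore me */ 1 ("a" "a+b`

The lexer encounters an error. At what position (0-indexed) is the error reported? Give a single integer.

pos=0: enter COMMENT mode (saw '/*')
exit COMMENT mode (now at pos=15)
pos=16: emit NUM '1' (now at pos=17)
pos=18: emit LPAREN '('
pos=19: enter STRING mode
pos=19: emit STR "a" (now at pos=22)
pos=23: enter STRING mode
pos=23: ERROR — unterminated string

Answer: 23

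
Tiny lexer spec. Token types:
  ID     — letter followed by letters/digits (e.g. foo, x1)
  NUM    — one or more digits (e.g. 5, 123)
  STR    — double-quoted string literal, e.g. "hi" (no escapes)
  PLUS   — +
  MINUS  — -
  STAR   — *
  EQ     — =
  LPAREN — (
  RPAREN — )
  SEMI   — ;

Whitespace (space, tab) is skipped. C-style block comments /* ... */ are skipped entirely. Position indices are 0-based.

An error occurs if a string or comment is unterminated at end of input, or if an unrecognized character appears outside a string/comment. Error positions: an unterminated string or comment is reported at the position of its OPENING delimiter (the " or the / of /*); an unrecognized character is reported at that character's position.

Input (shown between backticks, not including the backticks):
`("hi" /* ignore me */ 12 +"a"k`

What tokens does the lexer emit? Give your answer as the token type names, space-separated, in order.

Answer: LPAREN STR NUM PLUS STR ID

Derivation:
pos=0: emit LPAREN '('
pos=1: enter STRING mode
pos=1: emit STR "hi" (now at pos=5)
pos=6: enter COMMENT mode (saw '/*')
exit COMMENT mode (now at pos=21)
pos=22: emit NUM '12' (now at pos=24)
pos=25: emit PLUS '+'
pos=26: enter STRING mode
pos=26: emit STR "a" (now at pos=29)
pos=29: emit ID 'k' (now at pos=30)
DONE. 6 tokens: [LPAREN, STR, NUM, PLUS, STR, ID]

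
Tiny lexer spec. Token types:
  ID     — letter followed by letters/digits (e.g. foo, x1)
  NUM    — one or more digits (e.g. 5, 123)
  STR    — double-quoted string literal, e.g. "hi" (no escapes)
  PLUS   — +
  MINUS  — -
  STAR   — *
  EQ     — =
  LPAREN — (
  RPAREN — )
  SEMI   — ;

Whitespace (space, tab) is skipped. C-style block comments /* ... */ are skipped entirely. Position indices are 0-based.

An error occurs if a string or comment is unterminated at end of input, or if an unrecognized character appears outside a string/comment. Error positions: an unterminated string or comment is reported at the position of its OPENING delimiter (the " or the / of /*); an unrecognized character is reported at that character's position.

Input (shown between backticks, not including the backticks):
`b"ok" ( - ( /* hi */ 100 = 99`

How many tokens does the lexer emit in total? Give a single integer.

pos=0: emit ID 'b' (now at pos=1)
pos=1: enter STRING mode
pos=1: emit STR "ok" (now at pos=5)
pos=6: emit LPAREN '('
pos=8: emit MINUS '-'
pos=10: emit LPAREN '('
pos=12: enter COMMENT mode (saw '/*')
exit COMMENT mode (now at pos=20)
pos=21: emit NUM '100' (now at pos=24)
pos=25: emit EQ '='
pos=27: emit NUM '99' (now at pos=29)
DONE. 8 tokens: [ID, STR, LPAREN, MINUS, LPAREN, NUM, EQ, NUM]

Answer: 8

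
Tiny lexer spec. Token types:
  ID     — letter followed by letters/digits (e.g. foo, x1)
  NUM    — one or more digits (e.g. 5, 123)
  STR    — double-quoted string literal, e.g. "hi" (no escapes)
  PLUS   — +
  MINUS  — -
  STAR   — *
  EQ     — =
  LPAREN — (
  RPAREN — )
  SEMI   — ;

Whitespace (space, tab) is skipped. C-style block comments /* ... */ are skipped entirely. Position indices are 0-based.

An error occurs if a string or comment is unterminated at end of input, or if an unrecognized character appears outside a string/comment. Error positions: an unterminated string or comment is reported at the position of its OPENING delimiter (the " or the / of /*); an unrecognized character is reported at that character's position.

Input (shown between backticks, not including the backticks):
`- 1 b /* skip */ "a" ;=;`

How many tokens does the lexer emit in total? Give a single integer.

pos=0: emit MINUS '-'
pos=2: emit NUM '1' (now at pos=3)
pos=4: emit ID 'b' (now at pos=5)
pos=6: enter COMMENT mode (saw '/*')
exit COMMENT mode (now at pos=16)
pos=17: enter STRING mode
pos=17: emit STR "a" (now at pos=20)
pos=21: emit SEMI ';'
pos=22: emit EQ '='
pos=23: emit SEMI ';'
DONE. 7 tokens: [MINUS, NUM, ID, STR, SEMI, EQ, SEMI]

Answer: 7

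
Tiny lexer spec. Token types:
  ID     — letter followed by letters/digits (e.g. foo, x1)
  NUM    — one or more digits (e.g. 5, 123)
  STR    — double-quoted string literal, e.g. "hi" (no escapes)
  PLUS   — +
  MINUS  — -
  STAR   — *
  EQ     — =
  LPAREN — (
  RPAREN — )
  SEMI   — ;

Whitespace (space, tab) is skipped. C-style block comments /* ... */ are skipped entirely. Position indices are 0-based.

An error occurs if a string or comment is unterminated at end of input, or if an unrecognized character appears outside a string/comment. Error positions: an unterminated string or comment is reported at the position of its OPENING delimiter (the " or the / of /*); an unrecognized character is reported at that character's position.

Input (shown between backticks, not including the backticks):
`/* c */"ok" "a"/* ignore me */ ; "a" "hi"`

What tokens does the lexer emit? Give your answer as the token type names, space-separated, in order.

Answer: STR STR SEMI STR STR

Derivation:
pos=0: enter COMMENT mode (saw '/*')
exit COMMENT mode (now at pos=7)
pos=7: enter STRING mode
pos=7: emit STR "ok" (now at pos=11)
pos=12: enter STRING mode
pos=12: emit STR "a" (now at pos=15)
pos=15: enter COMMENT mode (saw '/*')
exit COMMENT mode (now at pos=30)
pos=31: emit SEMI ';'
pos=33: enter STRING mode
pos=33: emit STR "a" (now at pos=36)
pos=37: enter STRING mode
pos=37: emit STR "hi" (now at pos=41)
DONE. 5 tokens: [STR, STR, SEMI, STR, STR]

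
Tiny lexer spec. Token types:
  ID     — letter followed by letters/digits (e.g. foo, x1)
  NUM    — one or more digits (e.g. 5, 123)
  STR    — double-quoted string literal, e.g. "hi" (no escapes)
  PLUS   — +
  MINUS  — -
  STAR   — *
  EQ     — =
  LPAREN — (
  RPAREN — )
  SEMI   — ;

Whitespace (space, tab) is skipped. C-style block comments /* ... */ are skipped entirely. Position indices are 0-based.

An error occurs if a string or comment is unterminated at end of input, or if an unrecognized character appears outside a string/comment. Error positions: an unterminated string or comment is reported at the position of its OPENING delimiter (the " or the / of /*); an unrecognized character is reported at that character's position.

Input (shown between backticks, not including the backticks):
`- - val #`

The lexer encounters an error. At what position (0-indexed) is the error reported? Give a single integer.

pos=0: emit MINUS '-'
pos=2: emit MINUS '-'
pos=4: emit ID 'val' (now at pos=7)
pos=8: ERROR — unrecognized char '#'

Answer: 8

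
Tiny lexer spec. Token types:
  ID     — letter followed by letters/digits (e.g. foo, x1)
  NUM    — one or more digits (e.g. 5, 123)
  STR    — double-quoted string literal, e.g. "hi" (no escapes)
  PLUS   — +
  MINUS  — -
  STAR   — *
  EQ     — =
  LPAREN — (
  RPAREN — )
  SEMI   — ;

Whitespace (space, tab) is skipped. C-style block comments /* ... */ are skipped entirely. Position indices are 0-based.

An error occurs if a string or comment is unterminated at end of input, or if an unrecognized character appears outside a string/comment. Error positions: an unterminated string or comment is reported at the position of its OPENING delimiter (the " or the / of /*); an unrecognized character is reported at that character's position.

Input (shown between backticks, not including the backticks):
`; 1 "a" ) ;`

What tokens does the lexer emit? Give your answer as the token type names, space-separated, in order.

Answer: SEMI NUM STR RPAREN SEMI

Derivation:
pos=0: emit SEMI ';'
pos=2: emit NUM '1' (now at pos=3)
pos=4: enter STRING mode
pos=4: emit STR "a" (now at pos=7)
pos=8: emit RPAREN ')'
pos=10: emit SEMI ';'
DONE. 5 tokens: [SEMI, NUM, STR, RPAREN, SEMI]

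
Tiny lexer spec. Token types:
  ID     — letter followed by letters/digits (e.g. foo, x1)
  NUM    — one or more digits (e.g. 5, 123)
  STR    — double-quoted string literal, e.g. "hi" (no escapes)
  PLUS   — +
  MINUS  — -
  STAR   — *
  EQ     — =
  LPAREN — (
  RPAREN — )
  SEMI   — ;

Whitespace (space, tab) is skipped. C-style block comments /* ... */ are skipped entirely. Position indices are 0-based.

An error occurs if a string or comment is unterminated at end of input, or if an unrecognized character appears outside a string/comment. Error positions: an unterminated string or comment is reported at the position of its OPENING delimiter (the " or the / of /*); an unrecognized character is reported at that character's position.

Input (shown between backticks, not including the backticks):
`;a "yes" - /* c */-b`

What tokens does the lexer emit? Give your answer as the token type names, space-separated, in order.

Answer: SEMI ID STR MINUS MINUS ID

Derivation:
pos=0: emit SEMI ';'
pos=1: emit ID 'a' (now at pos=2)
pos=3: enter STRING mode
pos=3: emit STR "yes" (now at pos=8)
pos=9: emit MINUS '-'
pos=11: enter COMMENT mode (saw '/*')
exit COMMENT mode (now at pos=18)
pos=18: emit MINUS '-'
pos=19: emit ID 'b' (now at pos=20)
DONE. 6 tokens: [SEMI, ID, STR, MINUS, MINUS, ID]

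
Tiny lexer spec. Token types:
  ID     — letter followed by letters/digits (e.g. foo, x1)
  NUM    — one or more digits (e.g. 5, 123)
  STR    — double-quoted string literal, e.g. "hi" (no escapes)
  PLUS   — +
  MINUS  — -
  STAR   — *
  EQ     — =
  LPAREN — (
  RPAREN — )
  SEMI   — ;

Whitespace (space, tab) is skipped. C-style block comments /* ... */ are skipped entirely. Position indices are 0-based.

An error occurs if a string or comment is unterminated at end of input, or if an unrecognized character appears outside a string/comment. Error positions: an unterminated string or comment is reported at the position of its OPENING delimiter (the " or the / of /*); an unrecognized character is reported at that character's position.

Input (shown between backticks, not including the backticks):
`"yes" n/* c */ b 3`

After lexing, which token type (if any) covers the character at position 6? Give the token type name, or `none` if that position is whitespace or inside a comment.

pos=0: enter STRING mode
pos=0: emit STR "yes" (now at pos=5)
pos=6: emit ID 'n' (now at pos=7)
pos=7: enter COMMENT mode (saw '/*')
exit COMMENT mode (now at pos=14)
pos=15: emit ID 'b' (now at pos=16)
pos=17: emit NUM '3' (now at pos=18)
DONE. 4 tokens: [STR, ID, ID, NUM]
Position 6: char is 'n' -> ID

Answer: ID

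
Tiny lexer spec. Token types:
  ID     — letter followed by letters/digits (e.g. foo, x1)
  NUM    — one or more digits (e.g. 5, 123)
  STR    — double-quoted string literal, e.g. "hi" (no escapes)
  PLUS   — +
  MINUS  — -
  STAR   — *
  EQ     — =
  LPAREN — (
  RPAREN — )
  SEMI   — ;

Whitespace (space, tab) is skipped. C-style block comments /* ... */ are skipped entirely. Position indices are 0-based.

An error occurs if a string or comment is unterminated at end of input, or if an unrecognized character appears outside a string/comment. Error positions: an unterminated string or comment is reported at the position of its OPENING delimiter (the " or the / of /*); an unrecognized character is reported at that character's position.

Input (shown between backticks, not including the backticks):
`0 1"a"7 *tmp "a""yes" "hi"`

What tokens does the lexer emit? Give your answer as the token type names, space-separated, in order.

pos=0: emit NUM '0' (now at pos=1)
pos=2: emit NUM '1' (now at pos=3)
pos=3: enter STRING mode
pos=3: emit STR "a" (now at pos=6)
pos=6: emit NUM '7' (now at pos=7)
pos=8: emit STAR '*'
pos=9: emit ID 'tmp' (now at pos=12)
pos=13: enter STRING mode
pos=13: emit STR "a" (now at pos=16)
pos=16: enter STRING mode
pos=16: emit STR "yes" (now at pos=21)
pos=22: enter STRING mode
pos=22: emit STR "hi" (now at pos=26)
DONE. 9 tokens: [NUM, NUM, STR, NUM, STAR, ID, STR, STR, STR]

Answer: NUM NUM STR NUM STAR ID STR STR STR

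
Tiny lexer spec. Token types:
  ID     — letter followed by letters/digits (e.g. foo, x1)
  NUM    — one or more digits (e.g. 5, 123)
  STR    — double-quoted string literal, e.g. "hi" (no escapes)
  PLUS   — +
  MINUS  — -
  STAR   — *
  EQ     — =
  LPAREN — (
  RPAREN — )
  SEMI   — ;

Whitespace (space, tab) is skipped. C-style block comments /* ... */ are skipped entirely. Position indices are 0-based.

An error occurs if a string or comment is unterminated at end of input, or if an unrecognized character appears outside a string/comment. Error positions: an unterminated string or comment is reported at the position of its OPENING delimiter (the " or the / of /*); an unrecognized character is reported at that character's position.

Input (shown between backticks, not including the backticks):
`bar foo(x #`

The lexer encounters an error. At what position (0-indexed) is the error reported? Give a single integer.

pos=0: emit ID 'bar' (now at pos=3)
pos=4: emit ID 'foo' (now at pos=7)
pos=7: emit LPAREN '('
pos=8: emit ID 'x' (now at pos=9)
pos=10: ERROR — unrecognized char '#'

Answer: 10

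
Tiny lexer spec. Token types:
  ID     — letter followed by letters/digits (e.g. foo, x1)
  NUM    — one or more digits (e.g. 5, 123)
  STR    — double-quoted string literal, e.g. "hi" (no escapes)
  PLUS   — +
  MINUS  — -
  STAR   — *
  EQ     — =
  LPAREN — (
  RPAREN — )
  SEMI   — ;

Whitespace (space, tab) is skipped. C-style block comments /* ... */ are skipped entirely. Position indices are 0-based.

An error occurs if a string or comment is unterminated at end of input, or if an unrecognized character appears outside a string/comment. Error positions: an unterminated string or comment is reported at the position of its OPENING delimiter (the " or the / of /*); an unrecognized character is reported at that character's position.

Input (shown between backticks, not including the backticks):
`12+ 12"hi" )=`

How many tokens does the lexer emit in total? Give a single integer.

Answer: 6

Derivation:
pos=0: emit NUM '12' (now at pos=2)
pos=2: emit PLUS '+'
pos=4: emit NUM '12' (now at pos=6)
pos=6: enter STRING mode
pos=6: emit STR "hi" (now at pos=10)
pos=11: emit RPAREN ')'
pos=12: emit EQ '='
DONE. 6 tokens: [NUM, PLUS, NUM, STR, RPAREN, EQ]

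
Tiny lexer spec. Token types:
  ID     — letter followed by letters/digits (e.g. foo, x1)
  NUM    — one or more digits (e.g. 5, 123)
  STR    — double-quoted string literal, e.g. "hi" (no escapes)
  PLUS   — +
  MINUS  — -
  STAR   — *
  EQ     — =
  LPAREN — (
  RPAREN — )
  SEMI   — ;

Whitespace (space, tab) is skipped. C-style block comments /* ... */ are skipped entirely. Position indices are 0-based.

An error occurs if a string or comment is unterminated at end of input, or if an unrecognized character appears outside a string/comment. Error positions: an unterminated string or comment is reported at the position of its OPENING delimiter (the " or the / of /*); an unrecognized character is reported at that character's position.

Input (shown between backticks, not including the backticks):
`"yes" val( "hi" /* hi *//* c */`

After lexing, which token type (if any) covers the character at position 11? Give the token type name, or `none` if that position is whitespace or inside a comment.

pos=0: enter STRING mode
pos=0: emit STR "yes" (now at pos=5)
pos=6: emit ID 'val' (now at pos=9)
pos=9: emit LPAREN '('
pos=11: enter STRING mode
pos=11: emit STR "hi" (now at pos=15)
pos=16: enter COMMENT mode (saw '/*')
exit COMMENT mode (now at pos=24)
pos=24: enter COMMENT mode (saw '/*')
exit COMMENT mode (now at pos=31)
DONE. 4 tokens: [STR, ID, LPAREN, STR]
Position 11: char is '"' -> STR

Answer: STR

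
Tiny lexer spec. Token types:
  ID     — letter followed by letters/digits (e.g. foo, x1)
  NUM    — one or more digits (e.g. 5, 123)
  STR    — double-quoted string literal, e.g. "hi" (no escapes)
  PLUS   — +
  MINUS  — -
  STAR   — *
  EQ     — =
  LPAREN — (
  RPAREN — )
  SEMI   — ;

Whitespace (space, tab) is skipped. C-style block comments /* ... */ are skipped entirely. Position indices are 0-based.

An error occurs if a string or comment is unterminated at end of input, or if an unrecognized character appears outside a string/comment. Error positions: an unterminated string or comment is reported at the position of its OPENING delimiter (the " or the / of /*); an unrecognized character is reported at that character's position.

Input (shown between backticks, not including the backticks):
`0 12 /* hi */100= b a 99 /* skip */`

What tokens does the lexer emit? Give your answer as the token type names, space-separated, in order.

pos=0: emit NUM '0' (now at pos=1)
pos=2: emit NUM '12' (now at pos=4)
pos=5: enter COMMENT mode (saw '/*')
exit COMMENT mode (now at pos=13)
pos=13: emit NUM '100' (now at pos=16)
pos=16: emit EQ '='
pos=18: emit ID 'b' (now at pos=19)
pos=20: emit ID 'a' (now at pos=21)
pos=22: emit NUM '99' (now at pos=24)
pos=25: enter COMMENT mode (saw '/*')
exit COMMENT mode (now at pos=35)
DONE. 7 tokens: [NUM, NUM, NUM, EQ, ID, ID, NUM]

Answer: NUM NUM NUM EQ ID ID NUM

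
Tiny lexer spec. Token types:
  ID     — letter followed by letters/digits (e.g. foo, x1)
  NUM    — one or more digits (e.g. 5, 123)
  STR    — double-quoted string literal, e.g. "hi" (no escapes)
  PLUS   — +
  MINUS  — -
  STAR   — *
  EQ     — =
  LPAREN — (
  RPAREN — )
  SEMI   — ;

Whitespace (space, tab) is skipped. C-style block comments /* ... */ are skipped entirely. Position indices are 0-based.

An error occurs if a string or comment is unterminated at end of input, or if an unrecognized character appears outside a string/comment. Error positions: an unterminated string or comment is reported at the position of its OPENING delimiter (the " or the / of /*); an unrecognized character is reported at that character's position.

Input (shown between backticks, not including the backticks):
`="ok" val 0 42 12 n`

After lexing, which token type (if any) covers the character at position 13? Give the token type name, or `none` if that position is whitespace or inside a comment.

pos=0: emit EQ '='
pos=1: enter STRING mode
pos=1: emit STR "ok" (now at pos=5)
pos=6: emit ID 'val' (now at pos=9)
pos=10: emit NUM '0' (now at pos=11)
pos=12: emit NUM '42' (now at pos=14)
pos=15: emit NUM '12' (now at pos=17)
pos=18: emit ID 'n' (now at pos=19)
DONE. 7 tokens: [EQ, STR, ID, NUM, NUM, NUM, ID]
Position 13: char is '2' -> NUM

Answer: NUM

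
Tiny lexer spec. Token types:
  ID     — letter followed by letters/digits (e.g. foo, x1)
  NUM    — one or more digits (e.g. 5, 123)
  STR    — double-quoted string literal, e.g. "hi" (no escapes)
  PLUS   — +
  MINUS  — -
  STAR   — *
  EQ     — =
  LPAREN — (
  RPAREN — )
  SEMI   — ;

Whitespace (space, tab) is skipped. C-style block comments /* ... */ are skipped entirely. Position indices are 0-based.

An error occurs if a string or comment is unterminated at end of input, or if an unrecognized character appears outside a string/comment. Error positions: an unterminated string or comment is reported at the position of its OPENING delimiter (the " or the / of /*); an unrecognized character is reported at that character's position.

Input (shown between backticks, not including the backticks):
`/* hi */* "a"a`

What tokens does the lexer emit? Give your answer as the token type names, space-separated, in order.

Answer: STAR STR ID

Derivation:
pos=0: enter COMMENT mode (saw '/*')
exit COMMENT mode (now at pos=8)
pos=8: emit STAR '*'
pos=10: enter STRING mode
pos=10: emit STR "a" (now at pos=13)
pos=13: emit ID 'a' (now at pos=14)
DONE. 3 tokens: [STAR, STR, ID]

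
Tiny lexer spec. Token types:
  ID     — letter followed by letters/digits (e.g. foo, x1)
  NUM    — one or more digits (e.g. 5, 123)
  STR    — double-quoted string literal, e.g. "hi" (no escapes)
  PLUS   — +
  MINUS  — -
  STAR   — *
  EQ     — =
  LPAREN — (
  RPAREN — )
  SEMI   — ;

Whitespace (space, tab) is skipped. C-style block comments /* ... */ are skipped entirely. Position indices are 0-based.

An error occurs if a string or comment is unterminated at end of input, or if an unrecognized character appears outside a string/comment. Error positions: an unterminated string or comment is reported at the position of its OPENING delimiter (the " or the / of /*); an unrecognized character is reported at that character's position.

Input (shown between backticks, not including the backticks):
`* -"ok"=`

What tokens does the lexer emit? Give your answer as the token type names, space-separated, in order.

pos=0: emit STAR '*'
pos=2: emit MINUS '-'
pos=3: enter STRING mode
pos=3: emit STR "ok" (now at pos=7)
pos=7: emit EQ '='
DONE. 4 tokens: [STAR, MINUS, STR, EQ]

Answer: STAR MINUS STR EQ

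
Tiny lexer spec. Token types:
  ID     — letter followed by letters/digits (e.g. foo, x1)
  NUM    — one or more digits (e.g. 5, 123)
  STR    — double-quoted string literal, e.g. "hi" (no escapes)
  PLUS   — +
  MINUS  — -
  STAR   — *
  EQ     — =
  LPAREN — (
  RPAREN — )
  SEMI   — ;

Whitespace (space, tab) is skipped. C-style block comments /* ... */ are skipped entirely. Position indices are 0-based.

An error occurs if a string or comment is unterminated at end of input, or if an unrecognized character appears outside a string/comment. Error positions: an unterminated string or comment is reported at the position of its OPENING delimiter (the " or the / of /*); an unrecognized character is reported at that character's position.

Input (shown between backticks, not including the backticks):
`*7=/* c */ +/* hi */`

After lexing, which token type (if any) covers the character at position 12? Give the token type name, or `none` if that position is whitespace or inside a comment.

Answer: none

Derivation:
pos=0: emit STAR '*'
pos=1: emit NUM '7' (now at pos=2)
pos=2: emit EQ '='
pos=3: enter COMMENT mode (saw '/*')
exit COMMENT mode (now at pos=10)
pos=11: emit PLUS '+'
pos=12: enter COMMENT mode (saw '/*')
exit COMMENT mode (now at pos=20)
DONE. 4 tokens: [STAR, NUM, EQ, PLUS]
Position 12: char is '/' -> none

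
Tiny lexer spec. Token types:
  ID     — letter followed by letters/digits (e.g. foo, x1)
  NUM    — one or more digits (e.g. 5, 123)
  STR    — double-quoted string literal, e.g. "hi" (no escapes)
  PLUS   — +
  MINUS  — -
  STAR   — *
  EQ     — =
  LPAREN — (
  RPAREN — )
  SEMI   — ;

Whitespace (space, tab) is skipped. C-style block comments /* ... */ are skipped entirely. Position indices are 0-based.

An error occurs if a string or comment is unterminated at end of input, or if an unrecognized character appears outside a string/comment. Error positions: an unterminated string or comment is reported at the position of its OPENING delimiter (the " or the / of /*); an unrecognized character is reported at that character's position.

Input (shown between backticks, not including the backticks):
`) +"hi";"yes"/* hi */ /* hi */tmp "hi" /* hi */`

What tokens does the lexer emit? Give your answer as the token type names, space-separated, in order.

pos=0: emit RPAREN ')'
pos=2: emit PLUS '+'
pos=3: enter STRING mode
pos=3: emit STR "hi" (now at pos=7)
pos=7: emit SEMI ';'
pos=8: enter STRING mode
pos=8: emit STR "yes" (now at pos=13)
pos=13: enter COMMENT mode (saw '/*')
exit COMMENT mode (now at pos=21)
pos=22: enter COMMENT mode (saw '/*')
exit COMMENT mode (now at pos=30)
pos=30: emit ID 'tmp' (now at pos=33)
pos=34: enter STRING mode
pos=34: emit STR "hi" (now at pos=38)
pos=39: enter COMMENT mode (saw '/*')
exit COMMENT mode (now at pos=47)
DONE. 7 tokens: [RPAREN, PLUS, STR, SEMI, STR, ID, STR]

Answer: RPAREN PLUS STR SEMI STR ID STR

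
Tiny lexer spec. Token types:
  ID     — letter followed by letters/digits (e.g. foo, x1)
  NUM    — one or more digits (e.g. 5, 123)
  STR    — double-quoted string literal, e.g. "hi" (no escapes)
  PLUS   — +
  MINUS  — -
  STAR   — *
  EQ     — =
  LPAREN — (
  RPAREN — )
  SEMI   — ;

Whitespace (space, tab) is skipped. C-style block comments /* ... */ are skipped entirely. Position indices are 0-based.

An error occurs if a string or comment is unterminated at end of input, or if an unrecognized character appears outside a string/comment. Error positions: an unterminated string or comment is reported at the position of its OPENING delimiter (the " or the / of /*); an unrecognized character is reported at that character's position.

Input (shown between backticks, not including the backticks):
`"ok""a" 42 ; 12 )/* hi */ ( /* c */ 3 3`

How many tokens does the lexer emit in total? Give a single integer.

pos=0: enter STRING mode
pos=0: emit STR "ok" (now at pos=4)
pos=4: enter STRING mode
pos=4: emit STR "a" (now at pos=7)
pos=8: emit NUM '42' (now at pos=10)
pos=11: emit SEMI ';'
pos=13: emit NUM '12' (now at pos=15)
pos=16: emit RPAREN ')'
pos=17: enter COMMENT mode (saw '/*')
exit COMMENT mode (now at pos=25)
pos=26: emit LPAREN '('
pos=28: enter COMMENT mode (saw '/*')
exit COMMENT mode (now at pos=35)
pos=36: emit NUM '3' (now at pos=37)
pos=38: emit NUM '3' (now at pos=39)
DONE. 9 tokens: [STR, STR, NUM, SEMI, NUM, RPAREN, LPAREN, NUM, NUM]

Answer: 9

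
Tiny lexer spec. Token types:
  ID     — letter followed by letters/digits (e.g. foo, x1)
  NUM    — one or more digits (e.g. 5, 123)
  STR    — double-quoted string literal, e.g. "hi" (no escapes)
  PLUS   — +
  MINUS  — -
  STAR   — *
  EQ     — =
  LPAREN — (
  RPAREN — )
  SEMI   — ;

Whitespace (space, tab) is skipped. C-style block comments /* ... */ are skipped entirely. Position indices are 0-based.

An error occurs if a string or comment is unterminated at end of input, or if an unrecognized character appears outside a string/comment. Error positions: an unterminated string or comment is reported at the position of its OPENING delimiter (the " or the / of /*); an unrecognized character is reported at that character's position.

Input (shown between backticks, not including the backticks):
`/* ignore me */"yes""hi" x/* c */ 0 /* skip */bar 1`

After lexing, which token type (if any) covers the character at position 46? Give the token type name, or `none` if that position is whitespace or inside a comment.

pos=0: enter COMMENT mode (saw '/*')
exit COMMENT mode (now at pos=15)
pos=15: enter STRING mode
pos=15: emit STR "yes" (now at pos=20)
pos=20: enter STRING mode
pos=20: emit STR "hi" (now at pos=24)
pos=25: emit ID 'x' (now at pos=26)
pos=26: enter COMMENT mode (saw '/*')
exit COMMENT mode (now at pos=33)
pos=34: emit NUM '0' (now at pos=35)
pos=36: enter COMMENT mode (saw '/*')
exit COMMENT mode (now at pos=46)
pos=46: emit ID 'bar' (now at pos=49)
pos=50: emit NUM '1' (now at pos=51)
DONE. 6 tokens: [STR, STR, ID, NUM, ID, NUM]
Position 46: char is 'b' -> ID

Answer: ID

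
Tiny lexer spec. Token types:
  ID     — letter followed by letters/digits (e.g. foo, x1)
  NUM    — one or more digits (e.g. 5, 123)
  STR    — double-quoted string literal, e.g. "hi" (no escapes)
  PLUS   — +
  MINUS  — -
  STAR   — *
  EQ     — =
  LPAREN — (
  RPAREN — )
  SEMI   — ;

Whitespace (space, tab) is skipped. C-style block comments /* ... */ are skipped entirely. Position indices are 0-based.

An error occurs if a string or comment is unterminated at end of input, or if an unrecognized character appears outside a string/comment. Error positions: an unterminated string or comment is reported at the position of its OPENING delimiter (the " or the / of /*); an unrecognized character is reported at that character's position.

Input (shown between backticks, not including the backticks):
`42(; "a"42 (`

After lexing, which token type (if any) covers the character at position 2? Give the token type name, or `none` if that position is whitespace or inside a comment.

pos=0: emit NUM '42' (now at pos=2)
pos=2: emit LPAREN '('
pos=3: emit SEMI ';'
pos=5: enter STRING mode
pos=5: emit STR "a" (now at pos=8)
pos=8: emit NUM '42' (now at pos=10)
pos=11: emit LPAREN '('
DONE. 6 tokens: [NUM, LPAREN, SEMI, STR, NUM, LPAREN]
Position 2: char is '(' -> LPAREN

Answer: LPAREN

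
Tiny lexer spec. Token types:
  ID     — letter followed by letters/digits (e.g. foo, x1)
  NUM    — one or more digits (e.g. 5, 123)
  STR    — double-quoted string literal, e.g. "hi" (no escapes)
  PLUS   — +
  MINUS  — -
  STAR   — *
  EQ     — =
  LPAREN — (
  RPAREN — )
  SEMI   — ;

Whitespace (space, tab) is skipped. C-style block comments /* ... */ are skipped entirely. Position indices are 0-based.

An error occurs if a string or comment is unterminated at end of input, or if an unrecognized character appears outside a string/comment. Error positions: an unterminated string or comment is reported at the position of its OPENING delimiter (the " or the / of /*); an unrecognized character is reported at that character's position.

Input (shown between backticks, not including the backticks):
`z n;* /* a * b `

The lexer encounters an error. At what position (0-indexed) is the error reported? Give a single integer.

Answer: 6

Derivation:
pos=0: emit ID 'z' (now at pos=1)
pos=2: emit ID 'n' (now at pos=3)
pos=3: emit SEMI ';'
pos=4: emit STAR '*'
pos=6: enter COMMENT mode (saw '/*')
pos=6: ERROR — unterminated comment (reached EOF)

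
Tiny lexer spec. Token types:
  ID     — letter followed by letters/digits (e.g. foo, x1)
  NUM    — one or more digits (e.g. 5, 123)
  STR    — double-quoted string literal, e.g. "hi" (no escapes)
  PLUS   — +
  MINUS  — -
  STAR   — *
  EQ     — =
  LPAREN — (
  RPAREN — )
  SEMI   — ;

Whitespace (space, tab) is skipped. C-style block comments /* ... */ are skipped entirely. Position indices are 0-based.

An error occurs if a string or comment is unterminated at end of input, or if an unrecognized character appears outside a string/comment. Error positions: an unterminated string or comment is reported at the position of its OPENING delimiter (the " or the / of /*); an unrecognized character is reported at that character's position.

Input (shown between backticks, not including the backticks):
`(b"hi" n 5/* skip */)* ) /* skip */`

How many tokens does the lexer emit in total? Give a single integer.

pos=0: emit LPAREN '('
pos=1: emit ID 'b' (now at pos=2)
pos=2: enter STRING mode
pos=2: emit STR "hi" (now at pos=6)
pos=7: emit ID 'n' (now at pos=8)
pos=9: emit NUM '5' (now at pos=10)
pos=10: enter COMMENT mode (saw '/*')
exit COMMENT mode (now at pos=20)
pos=20: emit RPAREN ')'
pos=21: emit STAR '*'
pos=23: emit RPAREN ')'
pos=25: enter COMMENT mode (saw '/*')
exit COMMENT mode (now at pos=35)
DONE. 8 tokens: [LPAREN, ID, STR, ID, NUM, RPAREN, STAR, RPAREN]

Answer: 8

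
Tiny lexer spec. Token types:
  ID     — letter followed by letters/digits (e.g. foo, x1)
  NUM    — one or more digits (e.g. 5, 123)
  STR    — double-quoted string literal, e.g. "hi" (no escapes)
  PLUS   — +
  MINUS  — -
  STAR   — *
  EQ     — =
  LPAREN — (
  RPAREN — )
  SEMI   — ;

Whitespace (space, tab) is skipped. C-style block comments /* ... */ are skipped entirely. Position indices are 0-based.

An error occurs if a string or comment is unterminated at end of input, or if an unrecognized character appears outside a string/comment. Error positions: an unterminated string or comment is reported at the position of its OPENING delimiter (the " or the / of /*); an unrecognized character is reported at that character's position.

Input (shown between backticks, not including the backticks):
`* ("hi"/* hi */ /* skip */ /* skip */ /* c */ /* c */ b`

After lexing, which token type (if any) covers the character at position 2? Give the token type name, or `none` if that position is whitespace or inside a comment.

pos=0: emit STAR '*'
pos=2: emit LPAREN '('
pos=3: enter STRING mode
pos=3: emit STR "hi" (now at pos=7)
pos=7: enter COMMENT mode (saw '/*')
exit COMMENT mode (now at pos=15)
pos=16: enter COMMENT mode (saw '/*')
exit COMMENT mode (now at pos=26)
pos=27: enter COMMENT mode (saw '/*')
exit COMMENT mode (now at pos=37)
pos=38: enter COMMENT mode (saw '/*')
exit COMMENT mode (now at pos=45)
pos=46: enter COMMENT mode (saw '/*')
exit COMMENT mode (now at pos=53)
pos=54: emit ID 'b' (now at pos=55)
DONE. 4 tokens: [STAR, LPAREN, STR, ID]
Position 2: char is '(' -> LPAREN

Answer: LPAREN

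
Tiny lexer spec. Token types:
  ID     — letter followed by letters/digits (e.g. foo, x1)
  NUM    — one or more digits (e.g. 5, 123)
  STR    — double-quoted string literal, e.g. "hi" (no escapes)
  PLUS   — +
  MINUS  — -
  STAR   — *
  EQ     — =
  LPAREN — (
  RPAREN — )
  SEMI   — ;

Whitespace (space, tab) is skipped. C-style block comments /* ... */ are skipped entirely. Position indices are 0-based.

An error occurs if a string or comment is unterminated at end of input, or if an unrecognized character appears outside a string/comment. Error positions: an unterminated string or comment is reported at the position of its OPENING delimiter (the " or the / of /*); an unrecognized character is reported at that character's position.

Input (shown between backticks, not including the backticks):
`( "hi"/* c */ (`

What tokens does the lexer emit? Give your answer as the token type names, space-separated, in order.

Answer: LPAREN STR LPAREN

Derivation:
pos=0: emit LPAREN '('
pos=2: enter STRING mode
pos=2: emit STR "hi" (now at pos=6)
pos=6: enter COMMENT mode (saw '/*')
exit COMMENT mode (now at pos=13)
pos=14: emit LPAREN '('
DONE. 3 tokens: [LPAREN, STR, LPAREN]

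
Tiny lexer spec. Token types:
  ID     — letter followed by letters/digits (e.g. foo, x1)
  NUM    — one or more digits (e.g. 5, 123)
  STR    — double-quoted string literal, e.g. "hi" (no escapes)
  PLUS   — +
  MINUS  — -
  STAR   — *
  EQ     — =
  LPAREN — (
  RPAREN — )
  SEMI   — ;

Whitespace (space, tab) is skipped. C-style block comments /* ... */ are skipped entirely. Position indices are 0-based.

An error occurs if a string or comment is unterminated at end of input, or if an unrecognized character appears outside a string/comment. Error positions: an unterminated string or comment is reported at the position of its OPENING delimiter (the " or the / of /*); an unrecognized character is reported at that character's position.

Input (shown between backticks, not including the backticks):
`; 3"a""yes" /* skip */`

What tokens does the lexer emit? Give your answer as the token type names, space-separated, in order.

Answer: SEMI NUM STR STR

Derivation:
pos=0: emit SEMI ';'
pos=2: emit NUM '3' (now at pos=3)
pos=3: enter STRING mode
pos=3: emit STR "a" (now at pos=6)
pos=6: enter STRING mode
pos=6: emit STR "yes" (now at pos=11)
pos=12: enter COMMENT mode (saw '/*')
exit COMMENT mode (now at pos=22)
DONE. 4 tokens: [SEMI, NUM, STR, STR]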